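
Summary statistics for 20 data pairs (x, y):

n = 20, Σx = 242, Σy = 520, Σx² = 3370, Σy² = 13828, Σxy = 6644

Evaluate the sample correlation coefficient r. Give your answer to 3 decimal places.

r = (nΣxy − ΣxΣy) / √[(nΣx² − (Σx)²)(nΣy² − (Σy)²)]
Numerator: 20×6644 − 242×520 = 7040
Denominator: √[(67400 − 58564)(276560 − 270400)] = √[8836 × 6160] = 7377.6527
r = 7040 / 7377.6527 ≈ 0.954

0.954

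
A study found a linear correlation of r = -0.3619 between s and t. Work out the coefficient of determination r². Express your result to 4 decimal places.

0.1310

r² = (-0.3619)² = 0.1310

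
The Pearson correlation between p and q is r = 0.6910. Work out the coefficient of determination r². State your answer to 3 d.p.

r² = (0.6910)² = 0.477

0.477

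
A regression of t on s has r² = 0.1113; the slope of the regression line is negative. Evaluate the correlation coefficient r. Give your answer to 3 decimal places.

-0.334

|r| = √0.1113 = 0.334
The association is negative, so r = −0.334.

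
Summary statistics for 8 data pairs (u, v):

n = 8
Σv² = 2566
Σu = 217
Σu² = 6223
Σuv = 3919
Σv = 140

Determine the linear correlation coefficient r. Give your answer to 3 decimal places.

r = (nΣuv − ΣuΣv) / √[(nΣu² − (Σu)²)(nΣv² − (Σv)²)]
Numerator: 8×3919 − 217×140 = 972
Denominator: √[(49784 − 47089)(20528 − 19600)] = √[2695 × 928] = 1581.4424
r = 972 / 1581.4424 ≈ 0.615

0.615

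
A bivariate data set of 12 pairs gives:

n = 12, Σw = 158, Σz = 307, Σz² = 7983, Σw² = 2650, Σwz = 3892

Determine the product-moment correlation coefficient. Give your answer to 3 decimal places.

-0.554

r = (nΣwz − ΣwΣz) / √[(nΣw² − (Σw)²)(nΣz² − (Σz)²)]
Numerator: 12×3892 − 158×307 = -1802
Denominator: √[(31800 − 24964)(95796 − 94249)] = √[6836 × 1547] = 3251.9674
r = -1802 / 3251.9674 ≈ -0.554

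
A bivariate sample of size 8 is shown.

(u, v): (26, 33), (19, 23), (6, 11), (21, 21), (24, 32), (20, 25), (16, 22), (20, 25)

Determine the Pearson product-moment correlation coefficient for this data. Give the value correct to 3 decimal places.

n = 8, Σu = 152, Σv = 192, Σu² = 3146, Σv² = 4938, Σuv = 3922
nΣuv − ΣuΣv = 31376 − 29184 = 2192
nΣu² − (Σu)² = 25168 − 23104 = 2064; nΣv² − (Σv)² = 39504 − 36864 = 2640
r = 2192 / √(2064 × 2640) = 2192 / 2334.3008 ≈ 0.939

0.939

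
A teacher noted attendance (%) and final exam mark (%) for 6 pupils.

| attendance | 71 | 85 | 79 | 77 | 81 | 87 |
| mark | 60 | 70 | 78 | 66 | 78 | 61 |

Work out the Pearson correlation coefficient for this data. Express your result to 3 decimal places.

n = 6, Σx = 480, Σy = 413, Σx² = 38566, Σy² = 28745, Σxy = 33079
nΣxy − ΣxΣy = 198474 − 198240 = 234
nΣx² − (Σx)² = 231396 − 230400 = 996; nΣy² − (Σy)² = 172470 − 170569 = 1901
r = 234 / √(996 × 1901) = 234 / 1376.0073 ≈ 0.170

0.170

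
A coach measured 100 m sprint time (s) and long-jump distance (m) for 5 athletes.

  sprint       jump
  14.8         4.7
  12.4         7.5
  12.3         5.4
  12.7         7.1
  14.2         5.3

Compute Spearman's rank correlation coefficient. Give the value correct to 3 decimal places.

Rank sprint: 5, 2, 1, 3, 4
Rank jump: 1, 5, 3, 4, 2
d = rank(sprint) − rank(jump): 4, -3, -2, -1, 2; Σd² = 34
ρ = 1 − 6Σd² / [n(n²−1)] = 1 − 6×34 / (5×24) = 1 − 204/120 ≈ -0.700

-0.700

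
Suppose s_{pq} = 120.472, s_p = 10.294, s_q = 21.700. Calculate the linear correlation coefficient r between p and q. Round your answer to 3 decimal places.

0.539

r = Cov(p,q) / (s_p · s_q) = 120.472 / (10.294 × 21.700)
  = 120.472 / 223.3798 ≈ 0.539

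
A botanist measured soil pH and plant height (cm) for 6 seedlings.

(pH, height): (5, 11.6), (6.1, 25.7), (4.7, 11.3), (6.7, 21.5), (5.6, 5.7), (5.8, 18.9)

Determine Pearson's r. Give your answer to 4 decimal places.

0.6754

n = 6, Σx = 33.9, Σy = 94.7, Σx² = 194.19, Σy² = 1774.69, Σxy = 553.47
nΣxy − ΣxΣy = 3320.82 − 3210.33 = 110.49
nΣx² − (Σx)² = 1165.14 − 1149.21 = 15.93; nΣy² − (Σy)² = 10648.14 − 8968.09 = 1680.05
r = 110.49 / √(15.93 × 1680.05) = 110.49 / 163.5946 ≈ 0.6754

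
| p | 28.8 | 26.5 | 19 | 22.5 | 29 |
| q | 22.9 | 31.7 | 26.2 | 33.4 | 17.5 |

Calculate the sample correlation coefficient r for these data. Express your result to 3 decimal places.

-0.509

n = 5, Σp = 125.8, Σq = 131.7, Σp² = 3239.94, Σq² = 3637.55, Σpq = 3256.37
nΣpq − ΣpΣq = 16281.85 − 16567.86 = -286.01
nΣp² − (Σp)² = 16199.7 − 15825.64 = 374.06; nΣq² − (Σq)² = 18187.75 − 17344.89 = 842.86
r = -286.01 / √(374.06 × 842.86) = -286.01 / 561.4982 ≈ -0.509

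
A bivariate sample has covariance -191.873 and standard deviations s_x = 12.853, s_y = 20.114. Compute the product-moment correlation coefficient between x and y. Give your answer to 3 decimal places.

-0.742

r = Cov(x,y) / (s_x · s_y) = -191.873 / (12.853 × 20.114)
  = -191.873 / 258.5252 ≈ -0.742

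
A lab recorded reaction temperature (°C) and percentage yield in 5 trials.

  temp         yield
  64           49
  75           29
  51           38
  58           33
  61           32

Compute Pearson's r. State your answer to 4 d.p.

n = 5, Σx = 309, Σy = 181, Σx² = 19407, Σy² = 6799, Σxy = 11115
nΣxy − ΣxΣy = 55575 − 55929 = -354
nΣx² − (Σx)² = 97035 − 95481 = 1554; nΣy² − (Σy)² = 33995 − 32761 = 1234
r = -354 / √(1554 × 1234) = -354 / 1384.7873 ≈ -0.2556

-0.2556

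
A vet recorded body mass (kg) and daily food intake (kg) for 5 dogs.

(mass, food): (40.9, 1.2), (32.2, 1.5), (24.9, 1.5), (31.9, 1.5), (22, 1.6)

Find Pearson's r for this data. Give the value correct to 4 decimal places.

-0.8948

n = 5, Σx = 151.9, Σy = 7.3, Σx² = 4831.27, Σy² = 10.75, Σxy = 217.78
nΣxy − ΣxΣy = 1088.9 − 1108.87 = -19.97
nΣx² − (Σx)² = 24156.35 − 23073.61 = 1082.74; nΣy² − (Σy)² = 53.75 − 53.29 = 0.46
r = -19.97 / √(1082.74 × 0.46) = -19.97 / 22.3173 ≈ -0.8948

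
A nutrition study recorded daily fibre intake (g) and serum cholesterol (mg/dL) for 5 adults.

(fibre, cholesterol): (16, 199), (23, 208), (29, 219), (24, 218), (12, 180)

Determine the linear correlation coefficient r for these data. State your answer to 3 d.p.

0.947

n = 5, Σx = 104, Σy = 1024, Σx² = 2346, Σy² = 210750, Σxy = 21711
nΣxy − ΣxΣy = 108555 − 106496 = 2059
nΣx² − (Σx)² = 11730 − 10816 = 914; nΣy² − (Σy)² = 1053750 − 1048576 = 5174
r = 2059 / √(914 × 5174) = 2059 / 2174.6347 ≈ 0.947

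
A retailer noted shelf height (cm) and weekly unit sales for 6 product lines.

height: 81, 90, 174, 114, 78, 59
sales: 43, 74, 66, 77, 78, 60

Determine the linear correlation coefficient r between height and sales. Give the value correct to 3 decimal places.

0.182

n = 6, Σx = 596, Σy = 398, Σx² = 67498, Σy² = 27294, Σxy = 40029
nΣxy − ΣxΣy = 240174 − 237208 = 2966
nΣx² − (Σx)² = 404988 − 355216 = 49772; nΣy² − (Σy)² = 163764 − 158404 = 5360
r = 2966 / √(49772 × 5360) = 2966 / 16333.3377 ≈ 0.182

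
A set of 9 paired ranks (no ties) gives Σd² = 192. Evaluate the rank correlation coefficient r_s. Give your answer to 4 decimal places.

ρ = 1 − 6Σd² / [n(n²−1)] = 1 − 6×192 / (9×80)
  = 1 − 1152/720 = 1 − 1.60000 ≈ -0.6000

-0.6000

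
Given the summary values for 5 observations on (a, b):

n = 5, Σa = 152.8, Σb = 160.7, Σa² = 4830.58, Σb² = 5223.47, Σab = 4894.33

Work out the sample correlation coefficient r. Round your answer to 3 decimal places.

r = (nΣab − ΣaΣb) / √[(nΣa² − (Σa)²)(nΣb² − (Σb)²)]
Numerator: 5×4894.33 − 152.8×160.7 = -83.31
Denominator: √[(24152.9 − 23347.84)(26117.35 − 25824.49)] = √[805.06 × 292.86] = 485.5614
r = -83.31 / 485.5614 ≈ -0.172

-0.172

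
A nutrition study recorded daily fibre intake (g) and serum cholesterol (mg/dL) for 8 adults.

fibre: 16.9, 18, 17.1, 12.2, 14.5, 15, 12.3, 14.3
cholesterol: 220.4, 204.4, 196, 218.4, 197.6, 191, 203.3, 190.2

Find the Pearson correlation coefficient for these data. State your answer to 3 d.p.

n = 8, Σx = 120.3, Σy = 1621.3, Σx² = 1841.89, Σy² = 329503.77, Σxy = 24370.69
nΣxy − ΣxΣy = 194965.52 − 195042.39 = -76.87
nΣx² − (Σx)² = 14735.12 − 14472.09 = 263.03; nΣy² − (Σy)² = 2636030.16 − 2628613.69 = 7416.47
r = -76.87 / √(263.03 × 7416.47) = -76.87 / 1396.6940 ≈ -0.055

-0.055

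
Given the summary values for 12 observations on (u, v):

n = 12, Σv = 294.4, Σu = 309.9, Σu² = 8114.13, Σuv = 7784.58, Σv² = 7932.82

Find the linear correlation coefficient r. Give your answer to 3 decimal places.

r = (nΣuv − ΣuΣv) / √[(nΣu² − (Σu)²)(nΣv² − (Σv)²)]
Numerator: 12×7784.58 − 309.9×294.4 = 2180.4
Denominator: √[(97369.56 − 96038.01)(95193.84 − 86671.36)] = √[1331.55 × 8522.48] = 3368.6953
r = 2180.4 / 3368.6953 ≈ 0.647

0.647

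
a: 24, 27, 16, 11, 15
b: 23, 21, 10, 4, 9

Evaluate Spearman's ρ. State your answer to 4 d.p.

Rank a: 4, 5, 3, 1, 2
Rank b: 5, 4, 3, 1, 2
d = rank(a) − rank(b): -1, 1, 0, 0, 0; Σd² = 2
ρ = 1 − 6Σd² / [n(n²−1)] = 1 − 6×2 / (5×24) = 1 − 12/120 ≈ 0.9000

0.9000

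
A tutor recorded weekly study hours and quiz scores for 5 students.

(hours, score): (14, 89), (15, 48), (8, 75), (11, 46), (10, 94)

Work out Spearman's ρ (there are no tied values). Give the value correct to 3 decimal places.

-0.300

Rank hours: 4, 5, 1, 3, 2
Rank score: 4, 2, 3, 1, 5
d = rank(hours) − rank(score): 0, 3, -2, 2, -3; Σd² = 26
ρ = 1 − 6Σd² / [n(n²−1)] = 1 − 6×26 / (5×24) = 1 − 156/120 ≈ -0.300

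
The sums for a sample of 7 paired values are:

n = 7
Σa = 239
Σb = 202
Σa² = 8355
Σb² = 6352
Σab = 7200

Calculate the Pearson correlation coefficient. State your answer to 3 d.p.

r = (nΣab − ΣaΣb) / √[(nΣa² − (Σa)²)(nΣb² − (Σb)²)]
Numerator: 7×7200 − 239×202 = 2122
Denominator: √[(58485 − 57121)(44464 − 40804)] = √[1364 × 3660] = 2234.3321
r = 2122 / 2234.3321 ≈ 0.950

0.950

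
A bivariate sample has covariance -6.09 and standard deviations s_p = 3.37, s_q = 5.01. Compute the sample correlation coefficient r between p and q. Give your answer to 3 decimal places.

-0.361

r = Cov(p,q) / (s_p · s_q) = -6.09 / (3.37 × 5.01)
  = -6.09 / 16.8837 ≈ -0.361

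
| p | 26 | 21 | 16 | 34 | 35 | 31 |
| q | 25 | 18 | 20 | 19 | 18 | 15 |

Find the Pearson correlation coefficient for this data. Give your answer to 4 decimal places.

-0.2804

n = 6, Σp = 163, Σq = 115, Σp² = 4715, Σq² = 2259, Σpq = 3089
nΣpq − ΣpΣq = 18534 − 18745 = -211
nΣp² − (Σp)² = 28290 − 26569 = 1721; nΣq² − (Σq)² = 13554 − 13225 = 329
r = -211 / √(1721 × 329) = -211 / 752.4686 ≈ -0.2804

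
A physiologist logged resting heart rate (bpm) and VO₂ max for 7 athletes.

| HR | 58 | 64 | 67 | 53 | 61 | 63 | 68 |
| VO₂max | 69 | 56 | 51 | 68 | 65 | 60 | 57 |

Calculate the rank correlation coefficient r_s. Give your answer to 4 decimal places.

Rank HR: 2, 5, 6, 1, 3, 4, 7
Rank VO₂max: 7, 2, 1, 6, 5, 4, 3
d = rank(HR) − rank(VO₂max): -5, 3, 5, -5, -2, 0, 4; Σd² = 104
ρ = 1 − 6Σd² / [n(n²−1)] = 1 − 6×104 / (7×48) = 1 − 624/336 ≈ -0.8571

-0.8571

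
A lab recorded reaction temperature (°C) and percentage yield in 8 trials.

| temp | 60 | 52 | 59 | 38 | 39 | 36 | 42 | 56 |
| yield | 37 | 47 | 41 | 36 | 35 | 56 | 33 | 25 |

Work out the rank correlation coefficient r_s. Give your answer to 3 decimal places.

Rank temp: 8, 5, 7, 2, 3, 1, 4, 6
Rank yield: 5, 7, 6, 4, 3, 8, 2, 1
d = rank(temp) − rank(yield): 3, -2, 1, -2, 0, -7, 2, 5; Σd² = 96
ρ = 1 − 6Σd² / [n(n²−1)] = 1 − 6×96 / (8×63) = 1 − 576/504 ≈ -0.143

-0.143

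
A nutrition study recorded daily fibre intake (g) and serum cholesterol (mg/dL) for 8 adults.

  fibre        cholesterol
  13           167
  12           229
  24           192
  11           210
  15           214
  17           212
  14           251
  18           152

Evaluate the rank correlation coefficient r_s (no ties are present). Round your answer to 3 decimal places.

Rank fibre: 3, 2, 8, 1, 5, 6, 4, 7
Rank cholesterol: 2, 7, 3, 4, 6, 5, 8, 1
d = rank(fibre) − rank(cholesterol): 1, -5, 5, -3, -1, 1, -4, 6; Σd² = 114
ρ = 1 − 6Σd² / [n(n²−1)] = 1 − 6×114 / (8×63) = 1 − 684/504 ≈ -0.357

-0.357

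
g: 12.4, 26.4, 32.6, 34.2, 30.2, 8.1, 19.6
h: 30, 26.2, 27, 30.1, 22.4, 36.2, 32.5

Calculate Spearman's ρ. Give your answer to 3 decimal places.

-0.464

Rank g: 2, 4, 6, 7, 5, 1, 3
Rank h: 4, 2, 3, 5, 1, 7, 6
d = rank(g) − rank(h): -2, 2, 3, 2, 4, -6, -3; Σd² = 82
ρ = 1 − 6Σd² / [n(n²−1)] = 1 − 6×82 / (7×48) = 1 − 492/336 ≈ -0.464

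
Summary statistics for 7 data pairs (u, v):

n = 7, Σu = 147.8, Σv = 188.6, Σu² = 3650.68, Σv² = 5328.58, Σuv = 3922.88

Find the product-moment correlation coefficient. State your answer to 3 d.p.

-0.164

r = (nΣuv − ΣuΣv) / √[(nΣu² − (Σu)²)(nΣv² − (Σv)²)]
Numerator: 7×3922.88 − 147.8×188.6 = -414.92
Denominator: √[(25554.76 − 21844.84)(37300.06 − 35569.96)] = √[3709.92 × 1730.1] = 2533.4823
r = -414.92 / 2533.4823 ≈ -0.164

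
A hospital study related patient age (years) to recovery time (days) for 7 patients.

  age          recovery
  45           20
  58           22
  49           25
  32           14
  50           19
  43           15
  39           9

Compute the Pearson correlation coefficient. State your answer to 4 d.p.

0.7278

n = 7, Σx = 316, Σy = 124, Σx² = 14684, Σy² = 2372, Σxy = 5795
nΣxy − ΣxΣy = 40565 − 39184 = 1381
nΣx² − (Σx)² = 102788 − 99856 = 2932; nΣy² − (Σy)² = 16604 − 15376 = 1228
r = 1381 / √(2932 × 1228) = 1381 / 1897.4973 ≈ 0.7278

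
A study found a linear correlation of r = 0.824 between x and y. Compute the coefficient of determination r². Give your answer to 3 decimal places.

0.679

r² = (0.824)² = 0.679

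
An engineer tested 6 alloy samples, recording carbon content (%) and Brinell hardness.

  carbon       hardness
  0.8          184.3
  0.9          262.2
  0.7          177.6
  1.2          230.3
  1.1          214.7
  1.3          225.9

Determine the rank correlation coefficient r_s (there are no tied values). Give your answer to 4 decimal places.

0.6000

Rank carbon: 2, 3, 1, 5, 4, 6
Rank hardness: 2, 6, 1, 5, 3, 4
d = rank(carbon) − rank(hardness): 0, -3, 0, 0, 1, 2; Σd² = 14
ρ = 1 − 6Σd² / [n(n²−1)] = 1 − 6×14 / (6×35) = 1 − 84/210 ≈ 0.6000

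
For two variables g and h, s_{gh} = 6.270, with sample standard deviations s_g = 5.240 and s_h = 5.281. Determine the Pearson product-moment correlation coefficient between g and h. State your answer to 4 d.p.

r = Cov(g,h) / (s_g · s_h) = 6.270 / (5.240 × 5.281)
  = 6.270 / 27.6724 ≈ 0.2266

0.2266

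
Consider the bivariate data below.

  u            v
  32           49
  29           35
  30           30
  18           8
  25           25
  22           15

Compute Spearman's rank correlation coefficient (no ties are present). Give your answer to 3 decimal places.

Rank u: 6, 4, 5, 1, 3, 2
Rank v: 6, 5, 4, 1, 3, 2
d = rank(u) − rank(v): 0, -1, 1, 0, 0, 0; Σd² = 2
ρ = 1 − 6Σd² / [n(n²−1)] = 1 − 6×2 / (6×35) = 1 − 12/210 ≈ 0.943

0.943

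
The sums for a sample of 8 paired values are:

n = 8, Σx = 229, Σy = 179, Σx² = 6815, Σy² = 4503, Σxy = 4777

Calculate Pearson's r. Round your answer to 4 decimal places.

r = (nΣxy − ΣxΣy) / √[(nΣx² − (Σx)²)(nΣy² − (Σy)²)]
Numerator: 8×4777 − 229×179 = -2775
Denominator: √[(54520 − 52441)(36024 − 32041)] = √[2079 × 3983] = 2877.6131
r = -2775 / 2877.6131 ≈ -0.9643

-0.9643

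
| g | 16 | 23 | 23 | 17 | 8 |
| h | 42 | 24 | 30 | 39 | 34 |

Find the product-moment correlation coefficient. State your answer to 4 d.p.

-0.5171

n = 5, Σg = 87, Σh = 169, Σg² = 1667, Σh² = 5917, Σgh = 2849
nΣgh − ΣgΣh = 14245 − 14703 = -458
nΣg² − (Σg)² = 8335 − 7569 = 766; nΣh² − (Σh)² = 29585 − 28561 = 1024
r = -458 / √(766 × 1024) = -458 / 885.6546 ≈ -0.5171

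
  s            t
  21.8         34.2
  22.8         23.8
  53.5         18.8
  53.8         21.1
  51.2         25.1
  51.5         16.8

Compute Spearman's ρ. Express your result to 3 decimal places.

Rank s: 1, 2, 5, 6, 3, 4
Rank t: 6, 4, 2, 3, 5, 1
d = rank(s) − rank(t): -5, -2, 3, 3, -2, 3; Σd² = 60
ρ = 1 − 6Σd² / [n(n²−1)] = 1 − 6×60 / (6×35) = 1 − 360/210 ≈ -0.714

-0.714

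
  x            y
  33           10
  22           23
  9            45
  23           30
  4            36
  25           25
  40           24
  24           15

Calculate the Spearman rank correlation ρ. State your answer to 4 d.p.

Rank x: 7, 3, 2, 4, 1, 6, 8, 5
Rank y: 1, 3, 8, 6, 7, 5, 4, 2
d = rank(x) − rank(y): 6, 0, -6, -2, -6, 1, 4, 3; Σd² = 138
ρ = 1 − 6Σd² / [n(n²−1)] = 1 − 6×138 / (8×63) = 1 − 828/504 ≈ -0.6429

-0.6429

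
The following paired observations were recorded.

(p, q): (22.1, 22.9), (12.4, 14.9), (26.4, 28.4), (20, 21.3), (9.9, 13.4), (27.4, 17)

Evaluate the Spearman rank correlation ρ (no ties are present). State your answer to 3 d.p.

Rank p: 4, 2, 5, 3, 1, 6
Rank q: 5, 2, 6, 4, 1, 3
d = rank(p) − rank(q): -1, 0, -1, -1, 0, 3; Σd² = 12
ρ = 1 − 6Σd² / [n(n²−1)] = 1 − 6×12 / (6×35) = 1 − 72/210 ≈ 0.657

0.657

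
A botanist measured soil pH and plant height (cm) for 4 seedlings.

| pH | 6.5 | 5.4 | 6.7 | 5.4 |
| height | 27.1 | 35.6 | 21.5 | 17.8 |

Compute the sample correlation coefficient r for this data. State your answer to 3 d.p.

n = 4, Σx = 24, Σy = 102, Σx² = 145.46, Σy² = 2780.86, Σxy = 608.56
nΣxy − ΣxΣy = 2434.24 − 2448 = -13.76
nΣx² − (Σx)² = 581.84 − 576 = 5.84; nΣy² − (Σy)² = 11123.44 − 10404 = 719.44
r = -13.76 / √(5.84 × 719.44) = -13.76 / 64.8192 ≈ -0.212

-0.212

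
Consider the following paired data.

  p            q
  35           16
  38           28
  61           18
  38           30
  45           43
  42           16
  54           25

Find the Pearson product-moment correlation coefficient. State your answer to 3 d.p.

-0.091

n = 7, Σp = 313, Σq = 176, Σp² = 14539, Σq² = 4994, Σpq = 7819
nΣpq − ΣpΣq = 54733 − 55088 = -355
nΣp² − (Σp)² = 101773 − 97969 = 3804; nΣq² − (Σq)² = 34958 − 30976 = 3982
r = -355 / √(3804 × 3982) = -355 / 3891.9825 ≈ -0.091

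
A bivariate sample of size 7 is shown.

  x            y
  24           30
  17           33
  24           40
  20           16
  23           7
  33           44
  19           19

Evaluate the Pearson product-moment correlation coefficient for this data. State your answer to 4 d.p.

n = 7, Σx = 160, Σy = 189, Σx² = 3820, Σy² = 6191, Σxy = 4535
nΣxy − ΣxΣy = 31745 − 30240 = 1505
nΣx² − (Σx)² = 26740 − 25600 = 1140; nΣy² − (Σy)² = 43337 − 35721 = 7616
r = 1505 / √(1140 × 7616) = 1505 / 2946.5641 ≈ 0.5108

0.5108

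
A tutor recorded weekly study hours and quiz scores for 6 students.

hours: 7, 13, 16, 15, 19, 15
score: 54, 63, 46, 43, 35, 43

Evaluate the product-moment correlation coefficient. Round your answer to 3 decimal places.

-0.686

n = 6, Σx = 85, Σy = 284, Σx² = 1285, Σy² = 13924, Σxy = 3888
nΣxy − ΣxΣy = 23328 − 24140 = -812
nΣx² − (Σx)² = 7710 − 7225 = 485; nΣy² − (Σy)² = 83544 − 80656 = 2888
r = -812 / √(485 × 2888) = -812 / 1183.5033 ≈ -0.686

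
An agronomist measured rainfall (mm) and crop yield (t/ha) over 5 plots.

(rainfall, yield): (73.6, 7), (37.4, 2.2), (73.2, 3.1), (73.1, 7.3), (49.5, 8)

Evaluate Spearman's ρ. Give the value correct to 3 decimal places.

0.100

Rank rainfall: 5, 1, 4, 3, 2
Rank yield: 3, 1, 2, 4, 5
d = rank(rainfall) − rank(yield): 2, 0, 2, -1, -3; Σd² = 18
ρ = 1 − 6Σd² / [n(n²−1)] = 1 − 6×18 / (5×24) = 1 − 108/120 ≈ 0.100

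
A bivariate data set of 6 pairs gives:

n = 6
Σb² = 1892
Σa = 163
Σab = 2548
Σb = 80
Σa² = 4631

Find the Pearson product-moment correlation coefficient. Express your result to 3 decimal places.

r = (nΣab − ΣaΣb) / √[(nΣa² − (Σa)²)(nΣb² − (Σb)²)]
Numerator: 6×2548 − 163×80 = 2248
Denominator: √[(27786 − 26569)(11352 − 6400)] = √[1217 × 4952] = 2454.9102
r = 2248 / 2454.9102 ≈ 0.916

0.916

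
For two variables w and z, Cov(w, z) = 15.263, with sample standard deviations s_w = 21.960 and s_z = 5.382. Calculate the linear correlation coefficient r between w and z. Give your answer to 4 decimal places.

0.1291

r = Cov(w,z) / (s_w · s_z) = 15.263 / (21.960 × 5.382)
  = 15.263 / 118.1887 ≈ 0.1291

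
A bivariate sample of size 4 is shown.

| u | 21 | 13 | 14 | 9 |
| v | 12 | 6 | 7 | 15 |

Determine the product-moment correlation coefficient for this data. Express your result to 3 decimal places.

-0.110

n = 4, Σu = 57, Σv = 40, Σu² = 887, Σv² = 454, Σuv = 563
nΣuv − ΣuΣv = 2252 − 2280 = -28
nΣu² − (Σu)² = 3548 − 3249 = 299; nΣv² − (Σv)² = 1816 − 1600 = 216
r = -28 / √(299 × 216) = -28 / 254.1338 ≈ -0.110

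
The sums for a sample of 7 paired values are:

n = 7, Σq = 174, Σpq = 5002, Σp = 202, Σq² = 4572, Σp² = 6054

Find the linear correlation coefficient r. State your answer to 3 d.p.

-0.081

r = (nΣpq − ΣpΣq) / √[(nΣp² − (Σp)²)(nΣq² − (Σq)²)]
Numerator: 7×5002 − 202×174 = -134
Denominator: √[(42378 − 40804)(32004 − 30276)] = √[1574 × 1728] = 1649.2034
r = -134 / 1649.2034 ≈ -0.081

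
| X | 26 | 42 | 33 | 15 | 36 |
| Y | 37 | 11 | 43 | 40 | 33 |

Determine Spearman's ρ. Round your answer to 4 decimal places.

-0.7000

Rank X: 2, 5, 3, 1, 4
Rank Y: 3, 1, 5, 4, 2
d = rank(X) − rank(Y): -1, 4, -2, -3, 2; Σd² = 34
ρ = 1 − 6Σd² / [n(n²−1)] = 1 − 6×34 / (5×24) = 1 − 204/120 ≈ -0.7000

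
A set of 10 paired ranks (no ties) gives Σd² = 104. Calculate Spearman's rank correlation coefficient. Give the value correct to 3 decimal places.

0.370

ρ = 1 − 6Σd² / [n(n²−1)] = 1 − 6×104 / (10×99)
  = 1 − 624/990 = 1 − 0.6303 ≈ 0.370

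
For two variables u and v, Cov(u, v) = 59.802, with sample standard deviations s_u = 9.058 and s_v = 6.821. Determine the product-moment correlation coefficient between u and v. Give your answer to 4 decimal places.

r = Cov(u,v) / (s_u · s_v) = 59.802 / (9.058 × 6.821)
  = 59.802 / 61.7846 ≈ 0.9679

0.9679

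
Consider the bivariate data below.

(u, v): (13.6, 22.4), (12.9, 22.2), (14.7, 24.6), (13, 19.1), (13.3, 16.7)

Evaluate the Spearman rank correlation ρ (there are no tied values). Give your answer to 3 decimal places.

Rank u: 4, 1, 5, 2, 3
Rank v: 4, 3, 5, 2, 1
d = rank(u) − rank(v): 0, -2, 0, 0, 2; Σd² = 8
ρ = 1 − 6Σd² / [n(n²−1)] = 1 − 6×8 / (5×24) = 1 − 48/120 ≈ 0.600

0.600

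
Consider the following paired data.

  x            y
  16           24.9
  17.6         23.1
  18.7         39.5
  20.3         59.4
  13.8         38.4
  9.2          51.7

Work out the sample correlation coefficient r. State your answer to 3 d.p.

-0.074

n = 6, Σx = 95.6, Σy = 237, Σx² = 1602.62, Σy² = 10389.68, Σxy = 3754.99
nΣxy − ΣxΣy = 22529.94 − 22657.2 = -127.26
nΣx² − (Σx)² = 9615.72 − 9139.36 = 476.36; nΣy² − (Σy)² = 62338.08 − 56169 = 6169.08
r = -127.26 / √(476.36 × 6169.08) = -127.26 / 1714.2646 ≈ -0.074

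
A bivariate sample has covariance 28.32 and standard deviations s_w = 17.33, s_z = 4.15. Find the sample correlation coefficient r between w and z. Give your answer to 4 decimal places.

0.3938

r = Cov(w,z) / (s_w · s_z) = 28.32 / (17.33 × 4.15)
  = 28.32 / 71.9195 ≈ 0.3938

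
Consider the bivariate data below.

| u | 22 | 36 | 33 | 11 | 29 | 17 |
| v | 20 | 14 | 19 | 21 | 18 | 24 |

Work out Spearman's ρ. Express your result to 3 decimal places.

-0.886

Rank u: 3, 6, 5, 1, 4, 2
Rank v: 4, 1, 3, 5, 2, 6
d = rank(u) − rank(v): -1, 5, 2, -4, 2, -4; Σd² = 66
ρ = 1 − 6Σd² / [n(n²−1)] = 1 − 6×66 / (6×35) = 1 − 396/210 ≈ -0.886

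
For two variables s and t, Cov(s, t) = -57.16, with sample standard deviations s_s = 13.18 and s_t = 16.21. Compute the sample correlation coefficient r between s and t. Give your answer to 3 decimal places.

r = Cov(s,t) / (s_s · s_t) = -57.16 / (13.18 × 16.21)
  = -57.16 / 213.6478 ≈ -0.268

-0.268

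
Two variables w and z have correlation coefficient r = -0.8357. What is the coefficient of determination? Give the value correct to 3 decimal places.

r² = (-0.8357)² = 0.698

0.698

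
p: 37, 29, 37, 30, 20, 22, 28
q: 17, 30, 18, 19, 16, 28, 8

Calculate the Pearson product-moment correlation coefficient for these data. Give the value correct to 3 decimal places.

-0.166

n = 7, Σp = 203, Σq = 136, Σp² = 6147, Σq² = 2978, Σpq = 3895
nΣpq − ΣpΣq = 27265 − 27608 = -343
nΣp² − (Σp)² = 43029 − 41209 = 1820; nΣq² − (Σq)² = 20846 − 18496 = 2350
r = -343 / √(1820 × 2350) = -343 / 2068.0909 ≈ -0.166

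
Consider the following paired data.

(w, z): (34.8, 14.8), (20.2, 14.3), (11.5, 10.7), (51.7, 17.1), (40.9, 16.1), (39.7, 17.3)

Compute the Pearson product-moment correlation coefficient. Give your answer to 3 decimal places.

n = 6, Σw = 198.8, Σz = 90.3, Σw² = 7673.12, Σz² = 1388.93, Σwz = 3156.32
nΣwz − ΣwΣz = 18937.92 − 17951.64 = 986.28
nΣw² − (Σw)² = 46038.72 − 39521.44 = 6517.28; nΣz² − (Σz)² = 8333.58 − 8154.09 = 179.49
r = 986.28 / √(6517.28 × 179.49) = 986.28 / 1081.5667 ≈ 0.912

0.912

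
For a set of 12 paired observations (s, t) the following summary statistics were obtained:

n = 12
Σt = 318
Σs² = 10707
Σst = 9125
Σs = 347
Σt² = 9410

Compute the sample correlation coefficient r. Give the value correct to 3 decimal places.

r = (nΣst − ΣsΣt) / √[(nΣs² − (Σs)²)(nΣt² − (Σt)²)]
Numerator: 12×9125 − 347×318 = -846
Denominator: √[(128484 − 120409)(112920 − 101124)] = √[8075 × 11796] = 9759.7490
r = -846 / 9759.7490 ≈ -0.087

-0.087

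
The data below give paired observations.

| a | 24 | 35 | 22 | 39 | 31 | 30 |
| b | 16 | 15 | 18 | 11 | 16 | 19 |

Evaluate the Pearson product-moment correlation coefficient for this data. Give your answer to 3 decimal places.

-0.735

n = 6, Σa = 181, Σb = 95, Σa² = 5667, Σb² = 1543, Σab = 2800
nΣab − ΣaΣb = 16800 − 17195 = -395
nΣa² − (Σa)² = 34002 − 32761 = 1241; nΣb² − (Σb)² = 9258 − 9025 = 233
r = -395 / √(1241 × 233) = -395 / 537.7295 ≈ -0.735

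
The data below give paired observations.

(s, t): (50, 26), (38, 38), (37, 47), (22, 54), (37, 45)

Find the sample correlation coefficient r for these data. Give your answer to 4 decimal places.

n = 5, Σs = 184, Σt = 210, Σs² = 7166, Σt² = 9270, Σst = 7336
nΣst − ΣsΣt = 36680 − 38640 = -1960
nΣs² − (Σs)² = 35830 − 33856 = 1974; nΣt² − (Σt)² = 46350 − 44100 = 2250
r = -1960 / √(1974 × 2250) = -1960 / 2107.4867 ≈ -0.9300

-0.9300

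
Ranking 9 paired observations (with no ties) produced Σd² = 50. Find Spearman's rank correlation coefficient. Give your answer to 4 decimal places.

ρ = 1 − 6Σd² / [n(n²−1)] = 1 − 6×50 / (9×80)
  = 1 − 300/720 = 1 − 0.41667 ≈ 0.5833

0.5833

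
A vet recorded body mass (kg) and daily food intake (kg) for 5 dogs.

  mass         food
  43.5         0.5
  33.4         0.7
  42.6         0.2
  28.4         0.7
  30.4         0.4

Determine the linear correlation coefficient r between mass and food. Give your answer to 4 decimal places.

-0.5838

n = 5, Σx = 178.3, Σy = 2.5, Σx² = 6553.29, Σy² = 1.43, Σxy = 85.69
nΣxy − ΣxΣy = 428.45 − 445.75 = -17.3
nΣx² − (Σx)² = 32766.45 − 31790.89 = 975.56; nΣy² − (Σy)² = 7.15 − 6.25 = 0.9
r = -17.3 / √(975.56 × 0.9) = -17.3 / 29.6311 ≈ -0.5838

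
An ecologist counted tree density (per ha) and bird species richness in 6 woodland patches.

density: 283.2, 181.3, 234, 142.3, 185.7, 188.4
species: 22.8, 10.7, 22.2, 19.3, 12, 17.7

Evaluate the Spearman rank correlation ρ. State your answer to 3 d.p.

Rank density: 6, 2, 5, 1, 3, 4
Rank species: 6, 1, 5, 4, 2, 3
d = rank(density) − rank(species): 0, 1, 0, -3, 1, 1; Σd² = 12
ρ = 1 − 6Σd² / [n(n²−1)] = 1 − 6×12 / (6×35) = 1 − 72/210 ≈ 0.657

0.657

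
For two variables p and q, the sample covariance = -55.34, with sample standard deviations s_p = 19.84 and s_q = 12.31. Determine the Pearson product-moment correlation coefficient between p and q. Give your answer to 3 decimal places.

r = Cov(p,q) / (s_p · s_q) = -55.34 / (19.84 × 12.31)
  = -55.34 / 244.2304 ≈ -0.227

-0.227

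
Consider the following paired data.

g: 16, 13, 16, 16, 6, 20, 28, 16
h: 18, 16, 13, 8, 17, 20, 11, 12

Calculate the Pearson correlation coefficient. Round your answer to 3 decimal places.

n = 8, Σg = 131, Σh = 115, Σg² = 2413, Σh² = 1767, Σgh = 1834
nΣgh − ΣgΣh = 14672 − 15065 = -393
nΣg² − (Σg)² = 19304 − 17161 = 2143; nΣh² − (Σh)² = 14136 − 13225 = 911
r = -393 / √(2143 × 911) = -393 / 1397.2376 ≈ -0.281

-0.281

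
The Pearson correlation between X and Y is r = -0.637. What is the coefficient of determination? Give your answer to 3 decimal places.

0.406

r² = (-0.637)² = 0.406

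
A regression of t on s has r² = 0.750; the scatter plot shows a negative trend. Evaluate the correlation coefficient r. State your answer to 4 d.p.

|r| = √0.750 = 0.8660
The association is negative, so r = −0.8660.

-0.8660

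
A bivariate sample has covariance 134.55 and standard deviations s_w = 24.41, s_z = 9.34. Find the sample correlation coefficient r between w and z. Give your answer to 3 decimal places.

r = Cov(w,z) / (s_w · s_z) = 134.55 / (24.41 × 9.34)
  = 134.55 / 227.9894 ≈ 0.590

0.590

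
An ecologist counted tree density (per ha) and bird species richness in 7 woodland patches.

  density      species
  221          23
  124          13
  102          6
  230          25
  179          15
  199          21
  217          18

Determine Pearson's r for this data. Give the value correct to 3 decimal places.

n = 7, Σx = 1272, Σy = 121, Σx² = 246252, Σy² = 2349, Σxy = 23827
nΣxy − ΣxΣy = 166789 − 153912 = 12877
nΣx² − (Σx)² = 1723764 − 1617984 = 105780; nΣy² − (Σy)² = 16443 − 14641 = 1802
r = 12877 / √(105780 × 1802) = 12877 / 13806.3594 ≈ 0.933

0.933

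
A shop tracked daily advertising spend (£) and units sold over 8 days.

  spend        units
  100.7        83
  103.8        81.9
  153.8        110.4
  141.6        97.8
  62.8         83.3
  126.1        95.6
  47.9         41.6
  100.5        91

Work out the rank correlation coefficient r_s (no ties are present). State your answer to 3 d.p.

Rank spend: 4, 5, 8, 7, 2, 6, 1, 3
Rank units: 3, 2, 8, 7, 4, 6, 1, 5
d = rank(spend) − rank(units): 1, 3, 0, 0, -2, 0, 0, -2; Σd² = 18
ρ = 1 − 6Σd² / [n(n²−1)] = 1 − 6×18 / (8×63) = 1 − 108/504 ≈ 0.786

0.786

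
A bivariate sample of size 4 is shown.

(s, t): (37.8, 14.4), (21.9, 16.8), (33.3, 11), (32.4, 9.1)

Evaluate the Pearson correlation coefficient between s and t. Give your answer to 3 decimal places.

-0.502

n = 4, Σs = 125.4, Σt = 51.3, Σs² = 4067.1, Σt² = 693.41, Σst = 1573.38
nΣst − ΣsΣt = 6293.52 − 6433.02 = -139.5
nΣs² − (Σs)² = 16268.4 − 15725.16 = 543.24; nΣt² − (Σt)² = 2773.64 − 2631.69 = 141.95
r = -139.5 / √(543.24 × 141.95) = -139.5 / 277.6921 ≈ -0.502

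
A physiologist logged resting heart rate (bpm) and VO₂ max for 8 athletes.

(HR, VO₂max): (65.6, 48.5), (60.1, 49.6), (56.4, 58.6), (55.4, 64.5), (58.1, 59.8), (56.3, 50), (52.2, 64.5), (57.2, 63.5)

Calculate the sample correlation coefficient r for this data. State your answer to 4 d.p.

n = 8, Σx = 461.3, Σy = 459, Σx² = 26707.47, Σy² = 26675.16, Σxy = 26329.38
nΣxy − ΣxΣy = 210635.04 − 211736.7 = -1101.66
nΣx² − (Σx)² = 213659.76 − 212797.69 = 862.07; nΣy² − (Σy)² = 213401.28 − 210681 = 2720.28
r = -1101.66 / √(862.07 × 2720.28) = -1101.66 / 1531.3627 ≈ -0.7194

-0.7194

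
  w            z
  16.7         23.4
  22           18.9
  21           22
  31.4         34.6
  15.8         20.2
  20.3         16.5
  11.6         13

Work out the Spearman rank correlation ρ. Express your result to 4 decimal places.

Rank w: 3, 6, 5, 7, 2, 4, 1
Rank z: 6, 3, 5, 7, 4, 2, 1
d = rank(w) − rank(z): -3, 3, 0, 0, -2, 2, 0; Σd² = 26
ρ = 1 − 6Σd² / [n(n²−1)] = 1 − 6×26 / (7×48) = 1 − 156/336 ≈ 0.5357

0.5357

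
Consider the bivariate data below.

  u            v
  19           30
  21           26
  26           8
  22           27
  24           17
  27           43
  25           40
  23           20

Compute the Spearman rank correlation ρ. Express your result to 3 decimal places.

0.048

Rank u: 1, 2, 7, 3, 5, 8, 6, 4
Rank v: 6, 4, 1, 5, 2, 8, 7, 3
d = rank(u) − rank(v): -5, -2, 6, -2, 3, 0, -1, 1; Σd² = 80
ρ = 1 − 6Σd² / [n(n²−1)] = 1 − 6×80 / (8×63) = 1 − 480/504 ≈ 0.048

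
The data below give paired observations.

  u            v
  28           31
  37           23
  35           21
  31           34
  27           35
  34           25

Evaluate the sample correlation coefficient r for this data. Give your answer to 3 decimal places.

-0.883

n = 6, Σu = 192, Σv = 169, Σu² = 6224, Σv² = 4937, Σuv = 5303
nΣuv − ΣuΣv = 31818 − 32448 = -630
nΣu² − (Σu)² = 37344 − 36864 = 480; nΣv² − (Σv)² = 29622 − 28561 = 1061
r = -630 / √(480 × 1061) = -630 / 713.6386 ≈ -0.883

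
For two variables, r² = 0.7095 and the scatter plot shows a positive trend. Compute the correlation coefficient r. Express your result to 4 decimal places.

|r| = √0.7095 = 0.8423
The association is positive, so r = 0.8423.

0.8423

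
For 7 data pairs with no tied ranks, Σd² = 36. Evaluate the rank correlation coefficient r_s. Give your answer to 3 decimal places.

0.357

ρ = 1 − 6Σd² / [n(n²−1)] = 1 − 6×36 / (7×48)
  = 1 − 216/336 = 1 − 0.6429 ≈ 0.357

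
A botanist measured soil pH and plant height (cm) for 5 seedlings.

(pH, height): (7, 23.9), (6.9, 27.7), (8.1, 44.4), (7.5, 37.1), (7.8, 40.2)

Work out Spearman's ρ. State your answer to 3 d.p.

0.900

Rank pH: 2, 1, 5, 3, 4
Rank height: 1, 2, 5, 3, 4
d = rank(pH) − rank(height): 1, -1, 0, 0, 0; Σd² = 2
ρ = 1 − 6Σd² / [n(n²−1)] = 1 − 6×2 / (5×24) = 1 − 12/120 ≈ 0.900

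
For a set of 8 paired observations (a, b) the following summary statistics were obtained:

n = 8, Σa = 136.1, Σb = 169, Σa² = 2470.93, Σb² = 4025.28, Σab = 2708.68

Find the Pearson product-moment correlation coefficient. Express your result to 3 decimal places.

r = (nΣab − ΣaΣb) / √[(nΣa² − (Σa)²)(nΣb² − (Σb)²)]
Numerator: 8×2708.68 − 136.1×169 = -1331.46
Denominator: √[(19767.44 − 18523.21)(32202.24 − 28561)] = √[1244.23 × 3641.24] = 2128.5065
r = -1331.46 / 2128.5065 ≈ -0.626

-0.626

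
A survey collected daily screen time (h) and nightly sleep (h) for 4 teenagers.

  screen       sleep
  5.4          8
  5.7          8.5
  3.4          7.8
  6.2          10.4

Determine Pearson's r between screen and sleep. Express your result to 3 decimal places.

n = 4, Σx = 20.7, Σy = 34.7, Σx² = 111.65, Σy² = 305.25, Σxy = 182.65
nΣxy − ΣxΣy = 730.6 − 718.29 = 12.31
nΣx² − (Σx)² = 446.6 − 428.49 = 18.11; nΣy² − (Σy)² = 1221 − 1204.09 = 16.91
r = 12.31 / √(18.11 × 16.91) = 12.31 / 17.4997 ≈ 0.703

0.703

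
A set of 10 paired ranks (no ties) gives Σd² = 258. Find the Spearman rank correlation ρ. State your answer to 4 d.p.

-0.5636

ρ = 1 − 6Σd² / [n(n²−1)] = 1 − 6×258 / (10×99)
  = 1 − 1548/990 = 1 − 1.56364 ≈ -0.5636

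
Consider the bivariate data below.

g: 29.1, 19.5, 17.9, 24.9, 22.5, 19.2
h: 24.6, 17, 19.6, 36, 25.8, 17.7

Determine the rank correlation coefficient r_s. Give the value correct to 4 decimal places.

0.6000

Rank g: 6, 3, 1, 5, 4, 2
Rank h: 4, 1, 3, 6, 5, 2
d = rank(g) − rank(h): 2, 2, -2, -1, -1, 0; Σd² = 14
ρ = 1 − 6Σd² / [n(n²−1)] = 1 − 6×14 / (6×35) = 1 − 84/210 ≈ 0.6000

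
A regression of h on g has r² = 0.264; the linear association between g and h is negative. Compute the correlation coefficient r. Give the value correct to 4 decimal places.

|r| = √0.264 = 0.5138
The association is negative, so r = −0.5138.

-0.5138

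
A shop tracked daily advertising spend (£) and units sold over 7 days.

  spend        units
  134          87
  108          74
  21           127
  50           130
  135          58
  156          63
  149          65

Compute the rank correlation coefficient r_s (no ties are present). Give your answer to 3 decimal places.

-0.821

Rank spend: 4, 3, 1, 2, 5, 7, 6
Rank units: 5, 4, 6, 7, 1, 2, 3
d = rank(spend) − rank(units): -1, -1, -5, -5, 4, 5, 3; Σd² = 102
ρ = 1 − 6Σd² / [n(n²−1)] = 1 − 6×102 / (7×48) = 1 − 612/336 ≈ -0.821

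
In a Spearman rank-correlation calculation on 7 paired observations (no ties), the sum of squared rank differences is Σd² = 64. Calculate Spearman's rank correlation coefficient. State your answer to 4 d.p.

ρ = 1 − 6Σd² / [n(n²−1)] = 1 − 6×64 / (7×48)
  = 1 − 384/336 = 1 − 1.14286 ≈ -0.1429

-0.1429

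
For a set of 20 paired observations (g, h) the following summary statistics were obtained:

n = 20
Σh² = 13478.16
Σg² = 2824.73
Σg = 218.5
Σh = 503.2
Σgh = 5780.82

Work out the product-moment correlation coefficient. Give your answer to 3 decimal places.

0.474

r = (nΣgh − ΣgΣh) / √[(nΣg² − (Σg)²)(nΣh² − (Σh)²)]
Numerator: 20×5780.82 − 218.5×503.2 = 5667.2
Denominator: √[(56494.6 − 47742.25)(269563.2 − 253210.24)] = √[8752.35 × 16352.96] = 11963.5626
r = 5667.2 / 11963.5626 ≈ 0.474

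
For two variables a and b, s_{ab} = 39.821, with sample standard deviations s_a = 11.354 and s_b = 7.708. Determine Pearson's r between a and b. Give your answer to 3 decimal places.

r = Cov(a,b) / (s_a · s_b) = 39.821 / (11.354 × 7.708)
  = 39.821 / 87.5166 ≈ 0.455

0.455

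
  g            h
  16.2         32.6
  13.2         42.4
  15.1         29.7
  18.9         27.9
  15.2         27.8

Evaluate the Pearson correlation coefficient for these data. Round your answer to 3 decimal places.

-0.697

n = 5, Σg = 78.6, Σh = 160.4, Σg² = 1252.94, Σh² = 5293.86, Σgh = 2486.14
nΣgh − ΣgΣh = 12430.7 − 12607.44 = -176.74
nΣg² − (Σg)² = 6264.7 − 6177.96 = 86.74; nΣh² − (Σh)² = 26469.3 − 25728.16 = 741.14
r = -176.74 / √(86.74 × 741.14) = -176.74 / 253.5478 ≈ -0.697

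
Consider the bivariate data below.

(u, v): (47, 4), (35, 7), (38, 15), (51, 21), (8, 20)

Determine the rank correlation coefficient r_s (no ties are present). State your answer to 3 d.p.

0.100

Rank u: 4, 2, 3, 5, 1
Rank v: 1, 2, 3, 5, 4
d = rank(u) − rank(v): 3, 0, 0, 0, -3; Σd² = 18
ρ = 1 − 6Σd² / [n(n²−1)] = 1 − 6×18 / (5×24) = 1 − 108/120 ≈ 0.100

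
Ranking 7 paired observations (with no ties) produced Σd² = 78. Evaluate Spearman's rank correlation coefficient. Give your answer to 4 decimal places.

ρ = 1 − 6Σd² / [n(n²−1)] = 1 − 6×78 / (7×48)
  = 1 − 468/336 = 1 − 1.39286 ≈ -0.3929

-0.3929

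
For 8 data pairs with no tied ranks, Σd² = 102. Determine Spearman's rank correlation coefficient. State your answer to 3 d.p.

ρ = 1 − 6Σd² / [n(n²−1)] = 1 − 6×102 / (8×63)
  = 1 − 612/504 = 1 − 1.2143 ≈ -0.214

-0.214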